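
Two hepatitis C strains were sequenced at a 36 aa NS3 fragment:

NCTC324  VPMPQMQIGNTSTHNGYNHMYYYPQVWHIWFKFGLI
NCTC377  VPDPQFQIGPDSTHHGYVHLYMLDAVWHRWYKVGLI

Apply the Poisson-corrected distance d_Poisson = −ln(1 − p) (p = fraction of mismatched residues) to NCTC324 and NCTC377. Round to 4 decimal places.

0.4925

Mismatches occur at site 3 (M→D), site 6 (M→F), site 10 (N→P), site 11 (T→D), site 15 (N→H), site 18 (N→V), site 20 (M→L), site 22 (Y→M), site 23 (Y→L), site 24 (P→D), site 25 (Q→A), site 29 (I→R), site 31 (F→Y), site 33 (F→V).
p = 14/36 = 0.388889.
d = −ln(1 − 0.388889) = −ln(0.611111) = 0.4925.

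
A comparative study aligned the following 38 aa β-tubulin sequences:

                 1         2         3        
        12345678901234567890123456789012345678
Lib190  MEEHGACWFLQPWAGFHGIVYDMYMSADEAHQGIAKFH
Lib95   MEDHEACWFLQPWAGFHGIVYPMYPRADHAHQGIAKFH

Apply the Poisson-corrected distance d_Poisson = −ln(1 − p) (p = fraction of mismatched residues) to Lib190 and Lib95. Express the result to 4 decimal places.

The sequences differ at positions 3 (E/D), 5 (G/E), 22 (D/P), 25 (M/P), 26 (S/R), 29 (E/H).
p = 6/38 = 0.157895.
d = −ln(1 − 0.157895) = −ln(0.842105) = 0.1719.

0.1719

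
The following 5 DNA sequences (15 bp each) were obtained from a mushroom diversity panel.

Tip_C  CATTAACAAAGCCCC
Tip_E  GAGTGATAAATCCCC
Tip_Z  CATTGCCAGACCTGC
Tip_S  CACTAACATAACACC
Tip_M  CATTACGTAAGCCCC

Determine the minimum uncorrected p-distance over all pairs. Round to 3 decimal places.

Pairwise Hamming distances:
  Tip_C vs Tip_E: 5
  Tip_C vs Tip_Z: 6
  Tip_C vs Tip_S: 4
  Tip_C vs Tip_M: 3
  Tip_E vs Tip_Z: 8
  Tip_E vs Tip_S: 7
  Tip_E vs Tip_M: 7
  Tip_Z vs Tip_S: 7
  Tip_Z vs Tip_M: 7
  Tip_S vs Tip_M: 7
The smallest is 3 mismatches, between Tip_C and Tip_M; p = 3/15 = 0.200.

0.200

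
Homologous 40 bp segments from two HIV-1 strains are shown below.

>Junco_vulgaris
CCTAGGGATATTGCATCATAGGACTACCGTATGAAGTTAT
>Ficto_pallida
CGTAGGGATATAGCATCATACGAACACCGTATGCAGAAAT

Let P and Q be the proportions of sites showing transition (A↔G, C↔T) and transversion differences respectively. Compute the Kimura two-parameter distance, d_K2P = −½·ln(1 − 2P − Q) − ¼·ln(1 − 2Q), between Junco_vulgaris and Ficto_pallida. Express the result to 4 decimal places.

The sequences differ at positions 2 (C/G, transversion), 12 (T/A, transversion), 21 (G/C, transversion), 24 (C/A, transversion), 25 (T/C, transition), 34 (A/C, transversion), 37 (T/A, transversion), 38 (T/A, transversion).
Of the 8 differences, 1 transition and 7 transversions over 40 sites: P = 1/40 = 0.025000, Q = 7/40 = 0.175000.
d = −0.5·ln(0.775000) − 0.25·ln(0.650000) = −0.5·(-0.254892) − 0.25·(-0.430783) = 0.2351.

0.2351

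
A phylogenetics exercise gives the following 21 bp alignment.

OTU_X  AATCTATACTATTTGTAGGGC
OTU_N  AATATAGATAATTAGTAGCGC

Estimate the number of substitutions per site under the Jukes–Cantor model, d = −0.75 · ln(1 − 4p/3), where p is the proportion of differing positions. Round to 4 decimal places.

The sequences differ at positions 4 (C/A), 7 (T/G), 9 (C/T), 10 (T/A), 14 (T/A), 19 (G/C).
p = 6/21 = 0.285714.
d = −0.75 · ln(1 − (4/3)·0.285714) = −0.75 · ln(0.619048) = −0.75 · (-0.479572) = 0.3597.

0.3597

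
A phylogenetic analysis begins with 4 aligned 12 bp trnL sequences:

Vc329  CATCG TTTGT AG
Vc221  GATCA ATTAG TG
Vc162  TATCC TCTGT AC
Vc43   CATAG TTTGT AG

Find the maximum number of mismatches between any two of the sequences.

8

Pairwise Hamming distances:
  Vc329 vs Vc221: 6
  Vc329 vs Vc162: 4
  Vc329 vs Vc43: 1
  Vc221 vs Vc162: 8
  Vc221 vs Vc43: 7
  Vc162 vs Vc43: 5
The largest is 8, between Vc221 and Vc162.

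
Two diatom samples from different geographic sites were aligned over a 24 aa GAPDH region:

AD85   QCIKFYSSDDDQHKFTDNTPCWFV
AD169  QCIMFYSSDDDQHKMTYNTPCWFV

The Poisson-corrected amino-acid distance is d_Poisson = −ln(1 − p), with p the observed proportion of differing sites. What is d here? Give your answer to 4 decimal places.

0.1335

Differing sites — 4:K/M; 15:F/M; 17:D/Y.
p = 3/24 = 0.125000.
d = −ln(1 − 0.125000) = −ln(0.875000) = 0.1335.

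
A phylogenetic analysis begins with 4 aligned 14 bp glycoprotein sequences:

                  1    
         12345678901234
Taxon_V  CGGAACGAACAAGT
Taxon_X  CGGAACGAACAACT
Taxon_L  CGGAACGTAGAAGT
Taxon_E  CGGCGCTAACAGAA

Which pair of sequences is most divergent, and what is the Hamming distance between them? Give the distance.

8

Pairwise Hamming distances:
  Taxon_V vs Taxon_X: 1
  Taxon_V vs Taxon_L: 2
  Taxon_V vs Taxon_E: 6
  Taxon_X vs Taxon_L: 3
  Taxon_X vs Taxon_E: 6
  Taxon_L vs Taxon_E: 8
The largest is 8, between Taxon_L and Taxon_E.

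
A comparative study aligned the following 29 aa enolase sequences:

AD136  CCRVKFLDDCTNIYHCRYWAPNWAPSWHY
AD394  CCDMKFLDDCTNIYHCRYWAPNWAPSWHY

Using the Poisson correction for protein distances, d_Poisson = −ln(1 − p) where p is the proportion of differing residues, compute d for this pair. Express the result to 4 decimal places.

The sequences differ at positions 3 (R/D), 4 (V/M).
p = 2/29 = 0.068966.
d = −ln(1 − 0.068966) = −ln(0.931034) = 0.0715.

0.0715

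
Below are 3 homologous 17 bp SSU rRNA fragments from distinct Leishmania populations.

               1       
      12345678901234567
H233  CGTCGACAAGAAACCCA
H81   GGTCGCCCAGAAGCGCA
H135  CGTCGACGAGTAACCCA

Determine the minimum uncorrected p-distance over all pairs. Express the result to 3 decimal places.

0.118

Pairwise Hamming distances:
  H233 vs H81: 5
  H233 vs H135: 2
  H81 vs H135: 6
The smallest is 2 mismatches, between H233 and H135; p = 2/17 = 0.118.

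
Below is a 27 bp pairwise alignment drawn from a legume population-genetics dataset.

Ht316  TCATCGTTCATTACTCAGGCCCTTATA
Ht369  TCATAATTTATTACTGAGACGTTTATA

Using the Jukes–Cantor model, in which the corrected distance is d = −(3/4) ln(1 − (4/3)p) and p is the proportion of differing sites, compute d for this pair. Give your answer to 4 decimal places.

0.3181

Differing sites — 5:C/A; 6:G/A; 9:C/T; 16:C/G; 19:G/A; 21:C/G; 22:C/T.
p = 7/27 = 0.259259.
d = −0.75 · ln(1 − (4/3)·0.259259) = −0.75 · ln(0.654321) = −0.75 · (-0.424157) = 0.3181.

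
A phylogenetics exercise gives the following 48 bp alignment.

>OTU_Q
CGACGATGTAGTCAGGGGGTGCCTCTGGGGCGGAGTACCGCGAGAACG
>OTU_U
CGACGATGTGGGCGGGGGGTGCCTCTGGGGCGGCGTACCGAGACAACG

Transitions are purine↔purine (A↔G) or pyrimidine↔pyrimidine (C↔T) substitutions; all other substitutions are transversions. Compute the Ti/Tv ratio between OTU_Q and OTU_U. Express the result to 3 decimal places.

Mismatches occur at site 10 (A/G, transition), site 12 (T/G, transversion), site 14 (A/G, transition), site 34 (A/C, transversion), site 41 (C/A, transversion), site 44 (G/C, transversion).
Of the 6 differences, 2 transitions and 4 transversions, so Ti/Tv = 2/4 = 0.500.

0.500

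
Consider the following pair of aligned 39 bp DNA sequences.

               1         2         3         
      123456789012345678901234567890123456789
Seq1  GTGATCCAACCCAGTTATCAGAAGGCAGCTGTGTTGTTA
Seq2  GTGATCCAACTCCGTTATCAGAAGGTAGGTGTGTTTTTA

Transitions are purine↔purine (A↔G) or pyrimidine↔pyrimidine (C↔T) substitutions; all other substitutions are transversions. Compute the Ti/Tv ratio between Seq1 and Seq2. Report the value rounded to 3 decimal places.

0.667

The sequences differ at positions 11 (C/T, transition), 13 (A/C, transversion), 26 (C/T, transition), 29 (C/G, transversion), 36 (G/T, transversion).
Of the 5 differences, 2 transitions and 3 transversions, so Ti/Tv = 2/3 = 0.667.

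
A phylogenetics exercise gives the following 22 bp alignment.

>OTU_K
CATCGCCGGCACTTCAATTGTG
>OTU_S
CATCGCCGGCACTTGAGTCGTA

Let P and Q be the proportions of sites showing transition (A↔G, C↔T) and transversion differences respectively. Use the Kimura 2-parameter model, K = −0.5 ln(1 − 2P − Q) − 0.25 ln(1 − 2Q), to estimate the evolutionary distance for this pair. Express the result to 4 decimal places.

0.2153

Differing sites — 15:C/G (Tv); 17:A/G (Ti); 19:T/C (Ti); 22:G/A (Ti).
Of the 4 differences, 3 transitions and 1 transversion over 22 sites: P = 3/22 = 0.136364, Q = 1/22 = 0.045455.
d = −0.5·ln(0.681817) − 0.25·ln(0.909090) = −0.5·(-0.382994) − 0.25·(-0.095311) = 0.2153.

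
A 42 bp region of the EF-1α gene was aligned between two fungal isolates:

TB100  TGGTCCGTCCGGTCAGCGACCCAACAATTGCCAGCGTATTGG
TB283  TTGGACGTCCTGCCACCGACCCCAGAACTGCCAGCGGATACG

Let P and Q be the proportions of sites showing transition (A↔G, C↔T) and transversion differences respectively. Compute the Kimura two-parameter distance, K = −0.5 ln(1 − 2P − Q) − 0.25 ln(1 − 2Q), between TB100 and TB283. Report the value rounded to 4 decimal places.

Differing sites — 2:G/T (Tv); 4:T/G (Tv); 5:C/A (Tv); 11:G/T (Tv); 13:T/C (Ti); 16:G/C (Tv); 23:A/C (Tv); 25:C/G (Tv); 28:T/C (Ti); 37:T/G (Tv); 40:T/A (Tv); 41:G/C (Tv).
Of the 12 differences, 2 transitions and 10 transversions over 42 sites: P = 2/42 = 0.047619, Q = 10/42 = 0.238095.
d = −0.5·ln(0.666667) − 0.25·ln(0.523810) = −0.5·(-0.405465) − 0.25·(-0.646626) = 0.3644.

0.3644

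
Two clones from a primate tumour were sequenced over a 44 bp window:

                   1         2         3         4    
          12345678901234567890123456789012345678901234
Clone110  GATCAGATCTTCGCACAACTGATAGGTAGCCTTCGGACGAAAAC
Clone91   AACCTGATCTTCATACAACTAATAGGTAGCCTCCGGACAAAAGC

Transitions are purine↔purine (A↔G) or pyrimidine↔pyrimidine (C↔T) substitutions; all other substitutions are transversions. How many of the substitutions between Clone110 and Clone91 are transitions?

8

The sequences differ at positions 1 (G/A, transition), 3 (T/C, transition), 5 (A/T, transversion), 13 (G/A, transition), 14 (C/T, transition), 21 (G/A, transition), 33 (T/C, transition), 39 (G/A, transition), 43 (A/G, transition).
Of the 9 differences, 8 transitions and 1 transversion, so the answer is 8.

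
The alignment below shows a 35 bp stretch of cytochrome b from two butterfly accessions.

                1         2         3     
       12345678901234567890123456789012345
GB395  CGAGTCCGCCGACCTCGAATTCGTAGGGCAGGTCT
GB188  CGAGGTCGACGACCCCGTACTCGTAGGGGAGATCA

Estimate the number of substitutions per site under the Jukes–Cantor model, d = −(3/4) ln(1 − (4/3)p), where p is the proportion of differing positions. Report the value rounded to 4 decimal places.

0.3149

Mismatches occur at site 5 (T/G), site 6 (C/T), site 9 (C/A), site 15 (T/C), site 18 (A/T), site 20 (T/C), site 29 (C/G), site 32 (G/A), site 35 (T/A).
p = 9/35 = 0.257143.
d = −0.75 · ln(1 − (4/3)·0.257143) = −0.75 · ln(0.657143) = −0.75 · (-0.419854) = 0.3149.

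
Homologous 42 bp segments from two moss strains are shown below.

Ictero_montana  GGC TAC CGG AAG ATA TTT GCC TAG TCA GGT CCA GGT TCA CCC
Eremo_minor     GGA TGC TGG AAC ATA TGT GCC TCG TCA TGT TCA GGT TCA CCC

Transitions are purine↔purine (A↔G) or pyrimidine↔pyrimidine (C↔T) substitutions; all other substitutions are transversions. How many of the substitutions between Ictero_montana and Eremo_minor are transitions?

3

The sequences differ at positions 3 (C/A, transversion), 5 (A/G, transition), 7 (C/T, transition), 12 (G/C, transversion), 17 (T/G, transversion), 23 (A/C, transversion), 28 (G/T, transversion), 31 (C/T, transition).
Of the 8 differences, 3 transitions and 5 transversions, so the answer is 3.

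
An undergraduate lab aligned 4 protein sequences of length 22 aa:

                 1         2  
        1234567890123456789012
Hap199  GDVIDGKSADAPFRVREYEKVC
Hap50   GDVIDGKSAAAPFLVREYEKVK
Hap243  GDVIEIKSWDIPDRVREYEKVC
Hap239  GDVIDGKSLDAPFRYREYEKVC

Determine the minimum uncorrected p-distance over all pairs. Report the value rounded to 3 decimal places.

Pairwise Hamming distances:
  Hap199 vs Hap50: 3
  Hap199 vs Hap243: 5
  Hap199 vs Hap239: 2
  Hap50 vs Hap243: 8
  Hap50 vs Hap239: 5
  Hap243 vs Hap239: 6
The smallest is 2 mismatches, between Hap199 and Hap239; p = 2/22 = 0.091.

0.091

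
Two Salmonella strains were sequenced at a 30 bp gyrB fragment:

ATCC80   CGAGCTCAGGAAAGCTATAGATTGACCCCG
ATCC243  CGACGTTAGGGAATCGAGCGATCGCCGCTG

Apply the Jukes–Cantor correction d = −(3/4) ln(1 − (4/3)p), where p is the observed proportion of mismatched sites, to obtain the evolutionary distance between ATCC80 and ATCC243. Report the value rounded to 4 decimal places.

Differing sites — 4:G/C; 5:C/G; 7:C/T; 11:A/G; 14:G/T; 16:T/G; 18:T/G; 19:A/C; 23:T/C; 25:A/C; 27:C/G; 29:C/T.
p = 12/30 = 0.400000.
d = −0.75 · ln(1 − (4/3)·0.400000) = −0.75 · ln(0.466667) = −0.75 · (-0.762139) = 0.5716.

0.5716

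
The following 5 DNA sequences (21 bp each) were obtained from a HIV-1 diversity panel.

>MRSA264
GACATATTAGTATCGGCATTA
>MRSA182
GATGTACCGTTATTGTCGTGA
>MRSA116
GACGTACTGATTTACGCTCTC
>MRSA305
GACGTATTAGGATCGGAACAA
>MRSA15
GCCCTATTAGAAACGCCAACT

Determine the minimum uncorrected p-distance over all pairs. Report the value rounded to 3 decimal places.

0.238

Pairwise Hamming distances:
  MRSA264 vs MRSA182: 10
  MRSA264 vs MRSA116: 10
  MRSA264 vs MRSA305: 5
  MRSA264 vs MRSA15: 8
  MRSA182 vs MRSA116: 11
  MRSA182 vs MRSA305: 12
  MRSA182 vs MRSA15: 15
  MRSA116 vs MRSA305: 11
  MRSA116 vs MRSA15: 15
  MRSA305 vs MRSA15: 9
The smallest is 5 mismatches, between MRSA264 and MRSA305; p = 5/21 = 0.238.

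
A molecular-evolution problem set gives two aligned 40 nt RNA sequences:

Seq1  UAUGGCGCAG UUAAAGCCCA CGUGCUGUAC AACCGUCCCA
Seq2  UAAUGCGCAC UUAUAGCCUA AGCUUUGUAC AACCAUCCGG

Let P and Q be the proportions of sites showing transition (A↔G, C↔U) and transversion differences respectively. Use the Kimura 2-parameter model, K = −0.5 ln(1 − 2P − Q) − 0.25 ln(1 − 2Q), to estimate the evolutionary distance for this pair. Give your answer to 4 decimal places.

0.3844

Mismatches occur at site 3 (U/A, transversion), site 4 (G/U, transversion), site 10 (G/C, transversion), site 14 (A/U, transversion), site 19 (C/U, transition), site 21 (C/A, transversion), site 23 (U/C, transition), site 24 (G/U, transversion), site 25 (C/U, transition), site 35 (G/A, transition), site 39 (C/G, transversion), site 40 (A/G, transition).
Of the 12 differences, 5 transitions and 7 transversions over 40 sites: P = 5/40 = 0.125000, Q = 7/40 = 0.175000.
d = −0.5·ln(0.575000) − 0.25·ln(0.650000) = −0.5·(-0.553385) − 0.25·(-0.430783) = 0.3844.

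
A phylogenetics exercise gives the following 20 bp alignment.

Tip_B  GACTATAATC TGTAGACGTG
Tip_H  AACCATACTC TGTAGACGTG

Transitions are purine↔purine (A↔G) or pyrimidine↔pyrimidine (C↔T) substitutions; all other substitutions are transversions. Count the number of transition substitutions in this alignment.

2

Mismatches occur at site 1 (G/A, transition), site 4 (T/C, transition), site 8 (A/C, transversion).
Of the 3 differences, 2 transitions and 1 transversion, so the answer is 2.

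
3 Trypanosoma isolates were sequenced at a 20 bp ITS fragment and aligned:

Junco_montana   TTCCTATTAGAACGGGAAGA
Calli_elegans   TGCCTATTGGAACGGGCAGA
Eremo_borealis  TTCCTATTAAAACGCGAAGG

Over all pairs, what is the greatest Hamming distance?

Pairwise Hamming distances:
  Junco_montana vs Calli_elegans: 3
  Junco_montana vs Eremo_borealis: 3
  Calli_elegans vs Eremo_borealis: 6
The largest is 6, between Calli_elegans and Eremo_borealis.

6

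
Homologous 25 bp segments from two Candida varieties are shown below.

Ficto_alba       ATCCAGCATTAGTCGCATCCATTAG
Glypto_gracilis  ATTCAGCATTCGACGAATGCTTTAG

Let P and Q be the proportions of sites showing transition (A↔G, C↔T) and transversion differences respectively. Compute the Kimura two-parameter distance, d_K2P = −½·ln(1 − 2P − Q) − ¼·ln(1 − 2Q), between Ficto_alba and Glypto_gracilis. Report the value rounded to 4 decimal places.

The sequences differ at positions 3 (C/T, transition), 11 (A/C, transversion), 13 (T/A, transversion), 16 (C/A, transversion), 19 (C/G, transversion), 21 (A/T, transversion).
Of the 6 differences, 1 transition and 5 transversions over 25 sites: P = 1/25 = 0.040000, Q = 5/25 = 0.200000.
d = −0.5·ln(0.720000) − 0.25·ln(0.600000) = −0.5·(-0.328504) − 0.25·(-0.510826) = 0.2920.

0.2920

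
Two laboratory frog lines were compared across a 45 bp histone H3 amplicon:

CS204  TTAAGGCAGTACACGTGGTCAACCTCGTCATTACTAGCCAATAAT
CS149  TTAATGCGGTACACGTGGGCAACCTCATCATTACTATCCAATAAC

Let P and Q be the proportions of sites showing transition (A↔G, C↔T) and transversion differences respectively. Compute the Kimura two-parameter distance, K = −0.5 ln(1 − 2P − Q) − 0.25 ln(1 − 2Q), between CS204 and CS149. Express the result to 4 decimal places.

0.1473

The sequences differ at positions 5 (G/T, transversion), 8 (A/G, transition), 19 (T/G, transversion), 27 (G/A, transition), 37 (G/T, transversion), 45 (T/C, transition).
Of the 6 differences, 3 transitions and 3 transversions over 45 sites: P = 3/45 = 0.066667, Q = 3/45 = 0.066667.
d = −0.5·ln(0.799999) − 0.25·ln(0.866666) = −0.5·(-0.223145) − 0.25·(-0.143102) = 0.1473.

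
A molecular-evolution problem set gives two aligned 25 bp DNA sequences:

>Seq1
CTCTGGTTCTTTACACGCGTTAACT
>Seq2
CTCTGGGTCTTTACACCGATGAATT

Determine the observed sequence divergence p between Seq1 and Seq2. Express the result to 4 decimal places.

Differing sites — 7:T/G; 17:G/C; 18:C/G; 19:G/A; 21:T/G; 24:C/T.
There are 6 differences over 25 sites, so p = 6/25 = 0.2400.

0.2400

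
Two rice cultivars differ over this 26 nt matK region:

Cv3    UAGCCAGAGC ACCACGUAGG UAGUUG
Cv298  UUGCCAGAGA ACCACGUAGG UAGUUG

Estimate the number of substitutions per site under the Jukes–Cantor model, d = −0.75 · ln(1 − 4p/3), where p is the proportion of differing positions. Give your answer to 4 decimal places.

0.0812

Mismatches occur at site 2 (A↔U), site 10 (C↔A).
p = 2/26 = 0.076923.
d = −0.75 · ln(1 − (4/3)·0.076923) = −0.75 · ln(0.897436) = −0.75 · (-0.108213) = 0.0812.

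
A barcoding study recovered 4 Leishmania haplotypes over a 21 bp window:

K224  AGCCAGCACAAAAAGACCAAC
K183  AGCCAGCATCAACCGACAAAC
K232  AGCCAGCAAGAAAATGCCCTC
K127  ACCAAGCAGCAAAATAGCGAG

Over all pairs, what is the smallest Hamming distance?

Pairwise Hamming distances:
  K224 vs K183: 5
  K224 vs K232: 6
  K224 vs K127: 8
  K183 vs K232: 9
  K183 vs K127: 10
  K232 vs K127: 9
The smallest is 5, between K224 and K183.

5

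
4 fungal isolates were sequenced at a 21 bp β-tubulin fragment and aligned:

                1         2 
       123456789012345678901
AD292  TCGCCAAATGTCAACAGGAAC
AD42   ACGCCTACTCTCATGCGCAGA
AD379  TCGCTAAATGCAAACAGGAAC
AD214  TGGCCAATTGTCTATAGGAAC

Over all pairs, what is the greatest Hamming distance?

13

Pairwise Hamming distances:
  AD292 vs AD42: 10
  AD292 vs AD379: 3
  AD292 vs AD214: 4
  AD42 vs AD379: 13
  AD42 vs AD214: 12
  AD379 vs AD214: 7
The largest is 13, between AD42 and AD379.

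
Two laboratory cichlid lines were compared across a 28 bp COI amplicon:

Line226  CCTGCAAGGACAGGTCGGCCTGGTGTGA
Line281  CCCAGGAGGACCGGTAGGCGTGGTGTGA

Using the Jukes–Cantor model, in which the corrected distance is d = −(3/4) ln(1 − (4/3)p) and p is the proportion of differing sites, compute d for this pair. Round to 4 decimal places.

The sequences differ at positions 3 (T/C), 4 (G/A), 5 (C/G), 6 (A/G), 12 (A/C), 16 (C/A), 20 (C/G).
p = 7/28 = 0.250000.
d = −0.75 · ln(1 − (4/3)·0.250000) = −0.75 · ln(0.666667) = −0.75 · (-0.405465) = 0.3041.

0.3041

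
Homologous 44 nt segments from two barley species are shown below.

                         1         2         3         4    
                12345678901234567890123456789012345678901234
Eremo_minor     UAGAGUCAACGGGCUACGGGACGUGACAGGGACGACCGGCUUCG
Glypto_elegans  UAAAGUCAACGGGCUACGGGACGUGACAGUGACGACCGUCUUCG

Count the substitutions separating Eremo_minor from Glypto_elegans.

The sequences differ at positions 3 (G/A), 30 (G/U), 39 (G/U).
That gives 3 mismatches out of 44 aligned sites, so the Hamming distance is 3.

3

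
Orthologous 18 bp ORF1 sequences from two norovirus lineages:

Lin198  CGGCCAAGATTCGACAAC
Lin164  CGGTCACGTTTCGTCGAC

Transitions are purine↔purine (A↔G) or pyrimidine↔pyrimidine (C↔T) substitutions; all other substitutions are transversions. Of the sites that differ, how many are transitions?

Differing sites — 4:C/T (Ti); 7:A/C (Tv); 9:A/T (Tv); 14:A/T (Tv); 16:A/G (Ti).
Of the 5 differences, 2 transitions and 3 transversions, so the answer is 2.

2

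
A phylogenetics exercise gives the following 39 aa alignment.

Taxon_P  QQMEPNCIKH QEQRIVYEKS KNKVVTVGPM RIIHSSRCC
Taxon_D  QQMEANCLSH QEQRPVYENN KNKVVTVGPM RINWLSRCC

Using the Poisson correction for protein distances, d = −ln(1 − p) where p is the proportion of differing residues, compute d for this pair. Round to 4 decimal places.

Mismatches occur at site 5 (P↔A), site 8 (I↔L), site 9 (K↔S), site 15 (I↔P), site 19 (K↔N), site 20 (S↔N), site 33 (I↔N), site 34 (H↔W), site 35 (S↔L).
p = 9/39 = 0.230769.
d = −ln(1 − 0.230769) = −ln(0.769231) = 0.2624.

0.2624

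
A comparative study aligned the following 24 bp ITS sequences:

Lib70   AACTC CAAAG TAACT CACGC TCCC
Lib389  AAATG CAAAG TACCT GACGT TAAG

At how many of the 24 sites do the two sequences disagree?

8

Differing sites — 3:C/A; 5:C/G; 13:A/C; 16:C/G; 20:C/T; 22:C/A; 23:C/A; 24:C/G.
That gives 8 mismatches out of 24 aligned sites, so the Hamming distance is 8.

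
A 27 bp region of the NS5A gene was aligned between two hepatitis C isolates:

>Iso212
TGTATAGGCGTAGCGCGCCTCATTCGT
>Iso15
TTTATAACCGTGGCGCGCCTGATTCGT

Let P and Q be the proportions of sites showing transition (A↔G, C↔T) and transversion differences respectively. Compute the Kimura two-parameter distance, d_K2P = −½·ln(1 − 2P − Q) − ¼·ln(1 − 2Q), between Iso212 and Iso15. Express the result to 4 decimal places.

The sequences differ at positions 2 (G/T, transversion), 7 (G/A, transition), 8 (G/C, transversion), 12 (A/G, transition), 21 (C/G, transversion).
Of the 5 differences, 2 transitions and 3 transversions over 27 sites: P = 2/27 = 0.074074, Q = 3/27 = 0.111111.
d = −0.5·ln(0.740741) − 0.25·ln(0.777778) = −0.5·(-0.300104) − 0.25·(-0.251314) = 0.2129.

0.2129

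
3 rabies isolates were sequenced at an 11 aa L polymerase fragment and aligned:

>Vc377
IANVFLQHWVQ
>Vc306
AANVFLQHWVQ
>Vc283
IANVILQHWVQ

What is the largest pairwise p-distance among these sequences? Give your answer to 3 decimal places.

Pairwise Hamming distances:
  Vc377 vs Vc306: 1
  Vc377 vs Vc283: 1
  Vc306 vs Vc283: 2
The largest is 2 mismatches, between Vc306 and Vc283; p = 2/11 = 0.182.

0.182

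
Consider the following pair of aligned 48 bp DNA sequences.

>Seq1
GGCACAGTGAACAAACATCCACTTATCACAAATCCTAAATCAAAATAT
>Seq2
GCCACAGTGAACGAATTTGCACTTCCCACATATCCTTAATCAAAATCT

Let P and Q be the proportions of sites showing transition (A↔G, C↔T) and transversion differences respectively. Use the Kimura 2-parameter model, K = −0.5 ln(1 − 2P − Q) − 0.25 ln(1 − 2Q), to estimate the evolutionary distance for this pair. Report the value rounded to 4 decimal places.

Differing sites — 2:G/C (Tv); 13:A/G (Ti); 16:C/T (Ti); 17:A/T (Tv); 19:C/G (Tv); 25:A/C (Tv); 26:T/C (Ti); 31:A/T (Tv); 37:A/T (Tv); 47:A/C (Tv).
Of the 10 differences, 3 transitions and 7 transversions over 48 sites: P = 3/48 = 0.062500, Q = 7/48 = 0.145833.
d = −0.5·ln(0.729167) − 0.25·ln(0.708334) = −0.5·(-0.315852) − 0.25·(-0.344840) = 0.2441.

0.2441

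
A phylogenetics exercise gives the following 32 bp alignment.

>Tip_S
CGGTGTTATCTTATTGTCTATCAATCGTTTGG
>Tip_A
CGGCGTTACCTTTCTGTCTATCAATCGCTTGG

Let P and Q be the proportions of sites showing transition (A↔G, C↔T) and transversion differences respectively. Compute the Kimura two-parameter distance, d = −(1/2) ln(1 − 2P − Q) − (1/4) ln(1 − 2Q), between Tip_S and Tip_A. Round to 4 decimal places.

0.1813

Mismatches occur at site 4 (T→C, transition), site 9 (T→C, transition), site 13 (A→T, transversion), site 14 (T→C, transition), site 28 (T→C, transition).
Of the 5 differences, 4 transitions and 1 transversion over 32 sites: P = 4/32 = 0.125000, Q = 1/32 = 0.031250.
d = −0.5·ln(0.718750) − 0.25·ln(0.937500) = −0.5·(-0.330242) − 0.25·(-0.064539) = 0.1813.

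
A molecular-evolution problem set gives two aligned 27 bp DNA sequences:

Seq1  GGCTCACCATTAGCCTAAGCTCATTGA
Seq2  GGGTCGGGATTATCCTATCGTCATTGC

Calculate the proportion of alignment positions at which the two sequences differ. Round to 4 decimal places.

Mismatches occur at site 3 (C↔G), site 6 (A↔G), site 7 (C↔G), site 8 (C↔G), site 13 (G↔T), site 18 (A↔T), site 19 (G↔C), site 20 (C↔G), site 27 (A↔C).
There are 9 differences over 27 sites, so p = 9/27 = 0.3333.

0.3333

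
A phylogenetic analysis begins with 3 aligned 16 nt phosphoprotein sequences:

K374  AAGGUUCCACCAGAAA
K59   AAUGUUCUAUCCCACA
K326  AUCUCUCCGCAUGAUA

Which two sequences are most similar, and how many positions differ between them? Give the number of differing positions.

Pairwise Hamming distances:
  K374 vs K59: 6
  K374 vs K326: 8
  K59 vs K326: 11
The smallest is 6, between K374 and K59.

6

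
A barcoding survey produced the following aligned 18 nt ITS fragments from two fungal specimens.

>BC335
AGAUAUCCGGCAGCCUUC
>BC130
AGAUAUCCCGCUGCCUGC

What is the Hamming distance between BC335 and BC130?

3

Mismatches occur at site 9 (G/C), site 12 (A/U), site 17 (U/G).
That gives 3 mismatches out of 18 aligned sites, so the Hamming distance is 3.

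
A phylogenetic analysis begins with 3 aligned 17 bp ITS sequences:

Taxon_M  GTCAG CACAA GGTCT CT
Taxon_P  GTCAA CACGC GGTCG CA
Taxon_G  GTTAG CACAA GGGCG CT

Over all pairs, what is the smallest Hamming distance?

3

Pairwise Hamming distances:
  Taxon_M vs Taxon_P: 5
  Taxon_M vs Taxon_G: 3
  Taxon_P vs Taxon_G: 6
The smallest is 3, between Taxon_M and Taxon_G.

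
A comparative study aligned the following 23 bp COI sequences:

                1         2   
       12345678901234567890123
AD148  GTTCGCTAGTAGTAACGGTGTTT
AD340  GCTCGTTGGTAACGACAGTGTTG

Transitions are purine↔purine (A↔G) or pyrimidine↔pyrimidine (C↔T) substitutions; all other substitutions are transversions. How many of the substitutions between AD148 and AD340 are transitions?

Mismatches occur at site 2 (T→C, transition), site 6 (C→T, transition), site 8 (A→G, transition), site 12 (G→A, transition), site 13 (T→C, transition), site 14 (A→G, transition), site 17 (G→A, transition), site 23 (T→G, transversion).
Of the 8 differences, 7 transitions and 1 transversion, so the answer is 7.

7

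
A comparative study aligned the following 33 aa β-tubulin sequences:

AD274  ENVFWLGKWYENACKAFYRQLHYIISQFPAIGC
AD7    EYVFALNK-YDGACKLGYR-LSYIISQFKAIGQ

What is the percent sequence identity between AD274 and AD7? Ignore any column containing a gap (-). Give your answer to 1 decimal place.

Excluding the 2 gap columns leaves 31 comparable sites.
Differing sites — 2:N/Y; 5:W/A; 7:G/N; 11:E/D; 12:N/G; 16:A/L; 17:F/G; 22:H/S; 29:P/K; 33:C/Q.
21 of the 31 comparable sites match, so the percent identity is 21/31 × 100 = 67.7%.

67.7%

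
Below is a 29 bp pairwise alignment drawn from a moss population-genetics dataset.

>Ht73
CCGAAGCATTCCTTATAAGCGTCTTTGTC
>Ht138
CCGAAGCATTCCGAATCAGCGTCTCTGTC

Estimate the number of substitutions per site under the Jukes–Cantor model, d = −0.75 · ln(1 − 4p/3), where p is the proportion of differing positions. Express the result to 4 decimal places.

0.1524

Mismatches occur at site 13 (T→G), site 14 (T→A), site 17 (A→C), site 25 (T→C).
p = 4/29 = 0.137931.
d = −0.75 · ln(1 − (4/3)·0.137931) = −0.75 · ln(0.816092) = −0.75 · (-0.203228) = 0.1524.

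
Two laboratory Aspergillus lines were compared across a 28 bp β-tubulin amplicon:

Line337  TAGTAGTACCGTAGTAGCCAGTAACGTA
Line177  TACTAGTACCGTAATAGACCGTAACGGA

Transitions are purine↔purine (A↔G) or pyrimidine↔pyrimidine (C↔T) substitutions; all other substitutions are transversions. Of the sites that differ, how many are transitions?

1

The sequences differ at positions 3 (G/C, transversion), 14 (G/A, transition), 18 (C/A, transversion), 20 (A/C, transversion), 27 (T/G, transversion).
Of the 5 differences, 1 transition and 4 transversions, so the answer is 1.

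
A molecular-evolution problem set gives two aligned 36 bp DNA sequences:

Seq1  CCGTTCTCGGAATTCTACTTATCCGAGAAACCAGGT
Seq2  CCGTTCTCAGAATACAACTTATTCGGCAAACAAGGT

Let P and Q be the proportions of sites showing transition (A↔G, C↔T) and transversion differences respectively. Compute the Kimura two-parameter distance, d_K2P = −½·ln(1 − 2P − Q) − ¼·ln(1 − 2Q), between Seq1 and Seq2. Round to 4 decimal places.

0.2255

Differing sites — 9:G/A (Ti); 14:T/A (Tv); 16:T/A (Tv); 23:C/T (Ti); 26:A/G (Ti); 27:G/C (Tv); 32:C/A (Tv).
Of the 7 differences, 3 transitions and 4 transversions over 36 sites: P = 3/36 = 0.083333, Q = 4/36 = 0.111111.
d = −0.5·ln(0.722223) − 0.25·ln(0.777778) = −0.5·(-0.325421) − 0.25·(-0.251314) = 0.2255.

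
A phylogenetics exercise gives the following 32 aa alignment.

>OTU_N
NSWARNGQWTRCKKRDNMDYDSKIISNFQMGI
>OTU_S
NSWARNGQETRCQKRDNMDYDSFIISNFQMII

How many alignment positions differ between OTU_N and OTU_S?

4

The sequences differ at positions 9 (W/E), 13 (K/Q), 23 (K/F), 31 (G/I).
That gives 4 mismatches out of 32 aligned sites, so the Hamming distance is 4.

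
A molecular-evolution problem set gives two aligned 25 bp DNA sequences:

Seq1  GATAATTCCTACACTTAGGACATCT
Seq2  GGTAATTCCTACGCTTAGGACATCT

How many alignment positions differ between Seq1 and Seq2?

2

Mismatches occur at site 2 (A↔G), site 13 (A↔G).
That gives 2 mismatches out of 25 aligned sites, so the Hamming distance is 2.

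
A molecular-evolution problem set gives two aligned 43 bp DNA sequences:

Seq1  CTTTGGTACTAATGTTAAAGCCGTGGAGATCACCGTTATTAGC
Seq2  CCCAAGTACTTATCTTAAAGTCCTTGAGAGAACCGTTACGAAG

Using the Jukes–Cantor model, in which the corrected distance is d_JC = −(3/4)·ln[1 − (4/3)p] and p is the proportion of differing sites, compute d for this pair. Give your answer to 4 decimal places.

Mismatches occur at site 2 (T→C), site 3 (T→C), site 4 (T→A), site 5 (G→A), site 11 (A→T), site 14 (G→C), site 21 (C→T), site 23 (G→C), site 25 (G→T), site 30 (T→G), site 31 (C→A), site 39 (T→C), site 40 (T→G), site 42 (G→A), site 43 (C→G).
p = 15/43 = 0.348837.
d = −0.75 · ln(1 − (4/3)·0.348837) = −0.75 · ln(0.534884) = −0.75 · (-0.625705) = 0.4693.

0.4693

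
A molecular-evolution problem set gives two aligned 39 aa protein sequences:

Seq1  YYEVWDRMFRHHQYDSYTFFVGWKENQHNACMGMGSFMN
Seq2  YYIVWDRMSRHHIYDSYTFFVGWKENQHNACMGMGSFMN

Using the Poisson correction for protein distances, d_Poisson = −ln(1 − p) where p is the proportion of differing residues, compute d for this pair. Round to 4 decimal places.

0.0800

The sequences differ at positions 3 (E/I), 9 (F/S), 13 (Q/I).
p = 3/39 = 0.076923.
d = −ln(1 − 0.076923) = −ln(0.923077) = 0.0800.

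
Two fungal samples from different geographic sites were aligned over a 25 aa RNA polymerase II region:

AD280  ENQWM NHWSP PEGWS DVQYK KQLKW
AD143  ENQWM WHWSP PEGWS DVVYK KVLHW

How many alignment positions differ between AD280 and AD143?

4

Differing sites — 6:N/W; 18:Q/V; 22:Q/V; 24:K/H.
That gives 4 mismatches out of 25 aligned sites, so the Hamming distance is 4.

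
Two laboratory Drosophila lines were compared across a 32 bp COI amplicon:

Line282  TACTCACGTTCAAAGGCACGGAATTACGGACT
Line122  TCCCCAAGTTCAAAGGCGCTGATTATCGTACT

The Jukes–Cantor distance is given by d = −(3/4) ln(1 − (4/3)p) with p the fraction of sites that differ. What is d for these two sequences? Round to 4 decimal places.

Differing sites — 2:A/C; 4:T/C; 7:C/A; 18:A/G; 20:G/T; 23:A/T; 25:T/A; 26:A/T; 29:G/T.
p = 9/32 = 0.281250.
d = −0.75 · ln(1 − (4/3)·0.281250) = −0.75 · ln(0.625000) = −0.75 · (-0.470004) = 0.3525.

0.3525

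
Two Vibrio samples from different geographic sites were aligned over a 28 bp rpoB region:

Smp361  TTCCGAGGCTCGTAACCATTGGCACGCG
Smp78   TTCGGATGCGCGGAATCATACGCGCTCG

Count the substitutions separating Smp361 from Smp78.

The sequences differ at positions 4 (C/G), 7 (G/T), 10 (T/G), 13 (T/G), 16 (C/T), 20 (T/A), 21 (G/C), 24 (A/G), 26 (G/T).
That gives 9 mismatches out of 28 aligned sites, so the Hamming distance is 9.

9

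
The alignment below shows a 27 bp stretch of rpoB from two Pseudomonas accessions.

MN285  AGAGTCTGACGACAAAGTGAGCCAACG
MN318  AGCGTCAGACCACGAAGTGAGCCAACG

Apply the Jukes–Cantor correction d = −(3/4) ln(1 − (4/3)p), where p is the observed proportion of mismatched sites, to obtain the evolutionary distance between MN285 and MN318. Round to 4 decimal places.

0.1650

The sequences differ at positions 3 (A/C), 7 (T/A), 11 (G/C), 14 (A/G).
p = 4/27 = 0.148148.
d = −0.75 · ln(1 − (4/3)·0.148148) = −0.75 · ln(0.802469) = −0.75 · (-0.220062) = 0.1650.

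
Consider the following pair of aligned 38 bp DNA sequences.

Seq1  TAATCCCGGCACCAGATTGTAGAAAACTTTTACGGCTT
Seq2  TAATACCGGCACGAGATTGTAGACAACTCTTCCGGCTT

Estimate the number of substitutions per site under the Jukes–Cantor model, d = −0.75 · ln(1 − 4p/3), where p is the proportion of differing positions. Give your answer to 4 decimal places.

0.1447

The sequences differ at positions 5 (C/A), 13 (C/G), 24 (A/C), 29 (T/C), 32 (A/C).
p = 5/38 = 0.131579.
d = −0.75 · ln(1 − (4/3)·0.131579) = −0.75 · ln(0.824561) = −0.75 · (-0.192904) = 0.1447.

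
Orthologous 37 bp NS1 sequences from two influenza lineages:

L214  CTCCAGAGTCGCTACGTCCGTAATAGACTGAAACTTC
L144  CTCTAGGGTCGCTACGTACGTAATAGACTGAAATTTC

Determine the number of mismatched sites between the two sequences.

The sequences differ at positions 4 (C/T), 7 (A/G), 18 (C/A), 34 (C/T).
That gives 4 mismatches out of 37 aligned sites, so the Hamming distance is 4.

4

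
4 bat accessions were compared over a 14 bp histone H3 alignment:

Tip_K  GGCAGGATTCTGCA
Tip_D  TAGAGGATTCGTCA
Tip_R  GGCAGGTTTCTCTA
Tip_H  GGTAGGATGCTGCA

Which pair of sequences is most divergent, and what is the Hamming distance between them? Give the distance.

7

Pairwise Hamming distances:
  Tip_K vs Tip_D: 5
  Tip_K vs Tip_R: 3
  Tip_K vs Tip_H: 2
  Tip_D vs Tip_R: 7
  Tip_D vs Tip_H: 6
  Tip_R vs Tip_H: 5
The largest is 7, between Tip_D and Tip_R.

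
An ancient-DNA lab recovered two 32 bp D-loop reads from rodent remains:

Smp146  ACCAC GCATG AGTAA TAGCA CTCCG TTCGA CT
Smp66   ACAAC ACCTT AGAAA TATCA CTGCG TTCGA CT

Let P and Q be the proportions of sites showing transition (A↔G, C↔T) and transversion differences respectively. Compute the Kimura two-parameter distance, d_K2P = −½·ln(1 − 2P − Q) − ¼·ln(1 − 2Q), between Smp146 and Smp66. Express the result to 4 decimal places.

The sequences differ at positions 3 (C/A, transversion), 6 (G/A, transition), 8 (A/C, transversion), 10 (G/T, transversion), 13 (T/A, transversion), 18 (G/T, transversion), 23 (C/G, transversion).
Of the 7 differences, 1 transition and 6 transversions over 32 sites: P = 1/32 = 0.031250, Q = 6/32 = 0.187500.
d = −0.5·ln(0.750000) − 0.25·ln(0.625000) = −0.5·(-0.287682) − 0.25·(-0.470004) = 0.2613.

0.2613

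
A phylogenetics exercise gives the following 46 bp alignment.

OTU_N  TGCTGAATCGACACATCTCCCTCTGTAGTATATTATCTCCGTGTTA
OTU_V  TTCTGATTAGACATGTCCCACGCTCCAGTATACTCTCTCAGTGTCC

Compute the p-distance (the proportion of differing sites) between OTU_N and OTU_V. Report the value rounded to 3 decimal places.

0.326

The sequences differ at positions 2 (G/T), 7 (A/T), 9 (C/A), 14 (C/T), 15 (A/G), 18 (T/C), 20 (C/A), 22 (T/G), 25 (G/C), 26 (T/C), 33 (T/C), 35 (A/C), 40 (C/A), 45 (T/C), 46 (A/C).
There are 15 differences over 46 sites, so p = 15/46 = 0.326.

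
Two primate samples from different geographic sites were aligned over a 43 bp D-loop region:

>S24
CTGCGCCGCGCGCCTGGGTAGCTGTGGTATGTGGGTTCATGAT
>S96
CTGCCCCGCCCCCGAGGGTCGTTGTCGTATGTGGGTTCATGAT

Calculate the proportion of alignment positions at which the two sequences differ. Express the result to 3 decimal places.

Differing sites — 5:G/C; 10:G/C; 12:G/C; 14:C/G; 15:T/A; 20:A/C; 22:C/T; 26:G/C.
There are 8 differences over 43 sites, so p = 8/43 = 0.186.

0.186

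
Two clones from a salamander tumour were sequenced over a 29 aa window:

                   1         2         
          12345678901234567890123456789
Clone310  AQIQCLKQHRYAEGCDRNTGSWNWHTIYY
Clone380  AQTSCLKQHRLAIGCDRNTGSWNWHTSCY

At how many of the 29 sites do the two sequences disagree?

6

Mismatches occur at site 3 (I→T), site 4 (Q→S), site 11 (Y→L), site 13 (E→I), site 27 (I→S), site 28 (Y→C).
That gives 6 mismatches out of 29 aligned sites, so the Hamming distance is 6.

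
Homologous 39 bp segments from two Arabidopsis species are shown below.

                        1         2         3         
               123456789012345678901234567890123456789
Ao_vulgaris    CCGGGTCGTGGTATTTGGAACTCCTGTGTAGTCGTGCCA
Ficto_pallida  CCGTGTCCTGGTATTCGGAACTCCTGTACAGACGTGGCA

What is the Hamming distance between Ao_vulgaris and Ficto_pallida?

Mismatches occur at site 4 (G/T), site 8 (G/C), site 16 (T/C), site 28 (G/A), site 29 (T/C), site 32 (T/A), site 37 (C/G).
That gives 7 mismatches out of 39 aligned sites, so the Hamming distance is 7.

7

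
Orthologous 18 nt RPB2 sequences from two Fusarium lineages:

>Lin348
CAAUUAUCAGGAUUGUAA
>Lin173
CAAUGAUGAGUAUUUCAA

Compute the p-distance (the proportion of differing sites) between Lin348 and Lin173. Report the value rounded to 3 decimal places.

Mismatches occur at site 5 (U→G), site 8 (C→G), site 11 (G→U), site 15 (G→U), site 16 (U→C).
There are 5 differences over 18 sites, so p = 5/18 = 0.278.

0.278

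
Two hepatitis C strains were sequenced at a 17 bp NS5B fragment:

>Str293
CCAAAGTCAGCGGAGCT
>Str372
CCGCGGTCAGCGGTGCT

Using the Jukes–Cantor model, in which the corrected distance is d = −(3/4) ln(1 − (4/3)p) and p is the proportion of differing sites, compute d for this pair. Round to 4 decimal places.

0.2824

The sequences differ at positions 3 (A/G), 4 (A/C), 5 (A/G), 14 (A/T).
p = 4/17 = 0.235294.
d = −0.75 · ln(1 − (4/3)·0.235294) = −0.75 · ln(0.686275) = −0.75 · (-0.376477) = 0.2824.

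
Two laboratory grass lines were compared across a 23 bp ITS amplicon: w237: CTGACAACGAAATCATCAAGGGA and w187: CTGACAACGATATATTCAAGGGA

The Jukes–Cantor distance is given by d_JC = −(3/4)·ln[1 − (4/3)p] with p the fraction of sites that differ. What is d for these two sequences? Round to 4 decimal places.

The sequences differ at positions 11 (A/T), 14 (C/A), 15 (A/T).
p = 3/23 = 0.130435.
d = −0.75 · ln(1 − (4/3)·0.130435) = −0.75 · ln(0.826087) = −0.75 · (-0.191055) = 0.1433.

0.1433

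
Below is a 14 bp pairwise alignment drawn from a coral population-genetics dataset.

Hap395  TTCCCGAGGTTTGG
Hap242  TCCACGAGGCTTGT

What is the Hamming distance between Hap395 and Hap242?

4

Mismatches occur at site 2 (T↔C), site 4 (C↔A), site 10 (T↔C), site 14 (G↔T).
That gives 4 mismatches out of 14 aligned sites, so the Hamming distance is 4.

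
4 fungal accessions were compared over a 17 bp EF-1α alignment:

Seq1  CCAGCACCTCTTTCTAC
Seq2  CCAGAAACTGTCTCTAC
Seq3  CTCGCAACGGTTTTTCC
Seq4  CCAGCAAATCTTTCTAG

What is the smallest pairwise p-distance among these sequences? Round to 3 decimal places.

0.176

Pairwise Hamming distances:
  Seq1 vs Seq2: 4
  Seq1 vs Seq3: 7
  Seq1 vs Seq4: 3
  Seq2 vs Seq3: 7
  Seq2 vs Seq4: 5
  Seq3 vs Seq4: 8
The smallest is 3 mismatches, between Seq1 and Seq4; p = 3/17 = 0.176.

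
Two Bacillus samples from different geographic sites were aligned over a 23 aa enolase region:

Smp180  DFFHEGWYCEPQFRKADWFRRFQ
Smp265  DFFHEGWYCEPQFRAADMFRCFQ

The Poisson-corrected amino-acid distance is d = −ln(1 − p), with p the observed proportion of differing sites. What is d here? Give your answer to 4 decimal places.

0.1398

The sequences differ at positions 15 (K/A), 18 (W/M), 21 (R/C).
p = 3/23 = 0.130435.
d = −ln(1 − 0.130435) = −ln(0.869565) = 0.1398.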